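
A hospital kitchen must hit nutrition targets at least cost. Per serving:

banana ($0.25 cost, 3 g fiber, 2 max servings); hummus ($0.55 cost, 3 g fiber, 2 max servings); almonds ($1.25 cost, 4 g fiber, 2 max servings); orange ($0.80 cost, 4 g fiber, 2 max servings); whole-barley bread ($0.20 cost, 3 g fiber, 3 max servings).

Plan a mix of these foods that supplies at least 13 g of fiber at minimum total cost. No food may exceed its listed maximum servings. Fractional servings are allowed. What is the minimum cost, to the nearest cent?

Cost per g of fiber: whole-barley bread $0.0667, banana $0.0833, hummus $0.1833, orange $0.2000, almonds $0.3125.
Take 3 servings of whole-barley bread: +9.0 g fiber for $0.60 (total $0.60, still need 4.0 g).
Take 1.333 servings of banana: +4.0 g fiber for $0.33 (total $0.93, still need 0.0 g).
Greedy by cheapest-per-g is optimal for a single linear constraint, so the minimum cost is $0.93.

$0.93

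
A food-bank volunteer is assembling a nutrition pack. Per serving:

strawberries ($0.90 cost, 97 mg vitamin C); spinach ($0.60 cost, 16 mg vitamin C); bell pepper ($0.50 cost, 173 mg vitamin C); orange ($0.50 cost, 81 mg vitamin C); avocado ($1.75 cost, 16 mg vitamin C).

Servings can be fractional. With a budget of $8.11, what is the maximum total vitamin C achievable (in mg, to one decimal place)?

Vitamin C per dollar: bell pepper 346, orange 162, strawberries 107.8, spinach 26.67, avocado 9.143.
With no serving limits, spend the whole cost allowance on bell pepper: $8.11 / $0.50 × 173 mg = 2806.1 mg.

2806.1 mg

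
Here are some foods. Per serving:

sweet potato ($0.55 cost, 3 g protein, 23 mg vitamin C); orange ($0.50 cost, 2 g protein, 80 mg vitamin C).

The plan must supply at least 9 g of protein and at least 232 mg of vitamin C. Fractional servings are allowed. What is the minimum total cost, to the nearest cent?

$1.99

sweet potato only: max(9/3, 232/23) = 10.09 servings → $5.55.
orange only: max(9/2, 232/80) = 4.5 servings → $2.25.
sweet potato + orange with both tight: 1.32 servings and 2.521 servings → $1.99.
Cheapest feasible corner: $1.99.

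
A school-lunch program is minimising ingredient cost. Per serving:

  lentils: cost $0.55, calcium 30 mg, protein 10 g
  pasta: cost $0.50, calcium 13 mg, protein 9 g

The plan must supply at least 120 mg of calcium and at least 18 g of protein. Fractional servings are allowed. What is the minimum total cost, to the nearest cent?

$2.20

An LP optimum is at a vertex; with two nutrient constraints at most two foods are used. Check each candidate.
lentils only: max(120/30, 18/10) = 4 servings → $2.20.
pasta only: max(120/13, 18/9) = 9.231 servings → $4.62.
lentils + pasta: intersection lies outside the first quadrant.
Cheapest feasible corner: $2.20.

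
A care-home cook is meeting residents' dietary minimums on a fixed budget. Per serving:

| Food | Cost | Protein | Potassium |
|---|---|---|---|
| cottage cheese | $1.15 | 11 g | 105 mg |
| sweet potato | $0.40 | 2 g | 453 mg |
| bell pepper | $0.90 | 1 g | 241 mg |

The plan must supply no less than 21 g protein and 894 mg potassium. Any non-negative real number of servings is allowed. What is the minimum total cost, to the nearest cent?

$2.50

An LP optimum is at a vertex; with two nutrient constraints at most two foods are used. Check each candidate.
cottage cheese only: max(21/11, 894/105) = 8.514 servings → $9.79.
sweet potato only: max(21/2, 894/453) = 10.5 servings → $4.20.
bell pepper only: max(21/1, 894/241) = 21 servings → $18.90.
cottage cheese + sweet potato with both tight: 1.618 servings and 1.598 servings → $2.50.
cottage cheese + bell pepper with both tight: 1.637 servings and 2.996 servings → $4.58.
sweet potato + bell pepper: the both-tight solution has a negative serving — not a feasible corner.
So the least-cost plan costs $2.50.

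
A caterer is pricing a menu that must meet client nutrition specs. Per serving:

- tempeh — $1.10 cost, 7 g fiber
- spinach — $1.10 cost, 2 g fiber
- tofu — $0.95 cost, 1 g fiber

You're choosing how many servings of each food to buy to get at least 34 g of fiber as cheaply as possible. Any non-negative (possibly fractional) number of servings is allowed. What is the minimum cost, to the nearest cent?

$5.34

Cost per g of fiber: tempeh $0.1571, spinach $0.5500, tofu $0.9500.
With no serving limits, use only tempeh: 34 g / 7 g = 4.857 servings × $1.10 = $5.34.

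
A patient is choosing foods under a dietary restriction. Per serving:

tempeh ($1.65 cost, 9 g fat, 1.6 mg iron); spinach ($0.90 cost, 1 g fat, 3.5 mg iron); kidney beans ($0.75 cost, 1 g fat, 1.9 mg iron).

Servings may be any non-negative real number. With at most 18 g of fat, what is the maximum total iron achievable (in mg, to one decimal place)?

63.0 mg

Iron per g fat: spinach 3.5, kidney beans 1.9, tempeh 0.1778.
With no serving limits, spend the whole fat allowance on spinach: 18 g / 1 g × 3.5 mg = 63.0 mg.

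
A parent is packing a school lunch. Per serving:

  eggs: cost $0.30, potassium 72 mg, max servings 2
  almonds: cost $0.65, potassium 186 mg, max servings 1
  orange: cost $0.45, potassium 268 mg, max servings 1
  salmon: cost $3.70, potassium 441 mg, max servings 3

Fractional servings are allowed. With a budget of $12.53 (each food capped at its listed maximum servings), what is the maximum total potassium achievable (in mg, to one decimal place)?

1888.8 mg

Potassium per dollar: orange 595.6, almonds 286.2, eggs 240, salmon 119.2.
Take 1 serving of orange: spends $0.45, +268.0 mg potassium (running total 268.0 mg).
Take 1 serving of almonds: spends $0.65, +186.0 mg potassium (running total 454.0 mg).
Take 2 servings of eggs: spends $0.60, +144.0 mg potassium (running total 598.0 mg).
Take 2.927 servings of salmon: spends $10.83, +1290.8 mg potassium (running total 1888.8 mg).
Filling greedily by potassium-per-dollar is optimal for one linear limit, giving 1888.8 mg.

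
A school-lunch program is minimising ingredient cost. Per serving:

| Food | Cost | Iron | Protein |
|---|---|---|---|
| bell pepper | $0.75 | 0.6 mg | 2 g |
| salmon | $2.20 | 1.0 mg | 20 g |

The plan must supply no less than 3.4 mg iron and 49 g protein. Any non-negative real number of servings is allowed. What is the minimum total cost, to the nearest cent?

$6.40

Two binding constraints pin down two serving amounts, so the optimal mix uses at most two foods. The candidates are each food alone (scaled to the tighter of iron/protein) and each pair with both constraints tight.
bell pepper only: max(3.4/0.6, 49/2) = 24.5 servings → $18.38.
salmon only: max(3.4/1.0, 49/20) = 3.4 servings → $7.48.
bell pepper + salmon with both tight: 1.9 servings and 2.26 servings → $6.40.
Cheapest feasible corner: $6.40.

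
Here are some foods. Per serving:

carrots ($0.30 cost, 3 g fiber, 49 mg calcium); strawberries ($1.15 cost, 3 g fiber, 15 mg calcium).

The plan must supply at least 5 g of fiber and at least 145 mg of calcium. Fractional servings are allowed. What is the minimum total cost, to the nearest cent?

$0.89

Minimising a linear cost over {fiber ≥ 5, calcium ≥ 145, servings ≥ 0} — the optimum is at a vertex, using one or two foods.
carrots only: max(5/3, 145/49) = 2.959 servings → $0.89.
strawberries only: max(5/3, 145/15) = 9.667 servings → $11.12.
carrots + strawberries with both targets exact would need a negative amount; discard.
So the least-cost plan costs $0.89.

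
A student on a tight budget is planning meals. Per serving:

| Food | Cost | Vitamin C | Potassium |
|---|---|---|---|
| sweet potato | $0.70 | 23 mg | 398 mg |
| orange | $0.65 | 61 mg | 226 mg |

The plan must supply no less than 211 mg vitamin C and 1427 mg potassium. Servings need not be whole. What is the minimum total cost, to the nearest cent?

Compare the cost at each extreme point of the feasible region.
sweet potato only: max(211/23, 1427/398) = 9.174 servings → $6.42.
orange only: max(211/61, 1427/226) = 6.314 servings → $4.10.
sweet potato + orange with both tight: 2.063 servings and 2.681 servings → $3.19.
The minimum over all feasible corners is $3.19.

$3.19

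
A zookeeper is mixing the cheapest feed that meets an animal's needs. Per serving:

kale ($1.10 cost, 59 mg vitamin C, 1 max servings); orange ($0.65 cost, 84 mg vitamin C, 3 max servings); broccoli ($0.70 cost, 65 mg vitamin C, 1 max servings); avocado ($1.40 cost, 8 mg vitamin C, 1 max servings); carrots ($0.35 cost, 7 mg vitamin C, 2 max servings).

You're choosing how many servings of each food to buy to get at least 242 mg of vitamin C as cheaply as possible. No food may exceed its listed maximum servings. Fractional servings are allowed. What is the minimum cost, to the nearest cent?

$1.87

Cost per mg of vitamin C: orange $0.0077, broccoli $0.0108, kale $0.0186, carrots $0.0500, avocado $0.1750.
Take 2.881 servings of orange: +242.0 mg vitamin C for $1.87 (total $1.87, still need 0.0 mg).
Filling from the cheapest source first is optimal under one linear minimum: $1.87.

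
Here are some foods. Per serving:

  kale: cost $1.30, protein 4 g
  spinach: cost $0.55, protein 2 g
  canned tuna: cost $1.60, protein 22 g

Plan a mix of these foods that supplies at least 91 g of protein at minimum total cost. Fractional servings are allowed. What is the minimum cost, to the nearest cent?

$6.62

Cost per g of protein: canned tuna $0.0727, spinach $0.2750, kale $0.3250.
With no serving limits, use only canned tuna: 91 g / 22 g = 4.136 servings × $1.60 = $6.62.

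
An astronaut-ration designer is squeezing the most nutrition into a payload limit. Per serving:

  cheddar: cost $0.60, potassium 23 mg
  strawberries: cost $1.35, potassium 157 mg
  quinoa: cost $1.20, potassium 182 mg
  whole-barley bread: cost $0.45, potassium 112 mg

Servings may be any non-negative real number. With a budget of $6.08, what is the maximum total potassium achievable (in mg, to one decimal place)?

Potassium per dollar: whole-barley bread 248.9, quinoa 151.7, strawberries 116.3, cheddar 38.33.
With no serving limits, spend the whole cost allowance on whole-barley bread: $6.08 / $0.45 × 112 mg = 1513.2 mg.

1513.2 mg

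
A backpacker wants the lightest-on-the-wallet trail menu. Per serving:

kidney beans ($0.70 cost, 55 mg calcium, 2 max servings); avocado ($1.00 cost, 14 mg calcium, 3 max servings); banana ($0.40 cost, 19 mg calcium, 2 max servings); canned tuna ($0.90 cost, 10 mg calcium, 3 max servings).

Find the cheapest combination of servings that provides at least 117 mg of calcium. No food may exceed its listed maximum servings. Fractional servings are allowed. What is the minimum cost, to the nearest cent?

$1.55

Cost per mg of calcium: kidney beans $0.0127, banana $0.0211, avocado $0.0714, canned tuna $0.0900.
Take 2 servings of kidney beans: +110.0 mg calcium for $1.40 (total $1.40, still need 7.0 mg).
Take 0.3684 servings of banana: +7.0 mg calcium for $0.15 (total $1.55, still need 0.0 mg).
Filling from the cheapest source first is optimal under one linear minimum: $1.55.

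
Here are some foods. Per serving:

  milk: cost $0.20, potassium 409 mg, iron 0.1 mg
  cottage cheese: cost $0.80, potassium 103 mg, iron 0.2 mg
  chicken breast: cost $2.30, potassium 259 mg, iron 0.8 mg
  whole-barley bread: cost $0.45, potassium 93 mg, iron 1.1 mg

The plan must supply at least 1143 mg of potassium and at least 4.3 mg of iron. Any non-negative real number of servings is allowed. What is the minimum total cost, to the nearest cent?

$2.07

Compare the cost at each extreme point of the feasible region.
milk only: max(1143/409, 4.3/0.1) = 43 servings → $8.60.
cottage cheese only: max(1143/103, 4.3/0.2) = 21.5 servings → $17.20.
chicken breast only: max(1143/259, 4.3/0.8) = 5.375 servings → $12.36.
whole-barley bread only: max(1143/93, 4.3/1.1) = 12.29 servings → $5.53.
milk + cottage cheese: the both-tight solution has a negative serving — not a feasible corner.
milk + chicken breast with both targets exact would need a negative amount; discard.
milk + whole-barley bread with both tight: 1.946 servings and 3.732 servings → $2.07.
cottage cheese + chicken breast with both targets exact would need a negative amount; discard.
cottage cheese + whole-barley bread with both tight: 9.054 servings and 2.263 servings → $8.26.
chicken breast + whole-barley bread with both tight: 4.073 servings and 0.9468 servings → $9.79.
So the least-cost plan costs $2.07.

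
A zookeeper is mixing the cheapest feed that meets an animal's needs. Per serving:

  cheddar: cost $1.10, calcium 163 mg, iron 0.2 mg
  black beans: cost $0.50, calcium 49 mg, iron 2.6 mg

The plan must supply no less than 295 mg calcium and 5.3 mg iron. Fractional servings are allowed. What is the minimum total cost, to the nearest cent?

An LP optimum is at a vertex; with two nutrient constraints at most two foods are used. Check each candidate.
cheddar only: max(295/163, 5.3/0.2) = 26.5 servings → $29.15.
black beans only: max(295/49, 5.3/2.6) = 6.02 servings → $3.01.
cheddar + black beans with both tight: 1.225 servings and 1.944 servings → $2.32.
Cheapest feasible corner: $2.32.

$2.32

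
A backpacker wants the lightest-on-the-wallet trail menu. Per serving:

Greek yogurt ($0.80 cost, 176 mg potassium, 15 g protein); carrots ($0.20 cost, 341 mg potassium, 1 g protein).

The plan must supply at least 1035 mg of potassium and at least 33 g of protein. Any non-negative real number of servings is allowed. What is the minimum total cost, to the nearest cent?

The cheapest plan sits at a corner of the feasible region — with two constraints it uses at most two foods.
Greek yogurt only: max(1035/176, 33/15) = 5.881 servings → $4.70.
carrots only: max(1035/341, 33/1) = 33 servings → $6.60.
Greek yogurt + carrots with both tight: 2.069 servings and 1.967 servings → $2.05.
The minimum over all feasible corners is $2.05.

$2.05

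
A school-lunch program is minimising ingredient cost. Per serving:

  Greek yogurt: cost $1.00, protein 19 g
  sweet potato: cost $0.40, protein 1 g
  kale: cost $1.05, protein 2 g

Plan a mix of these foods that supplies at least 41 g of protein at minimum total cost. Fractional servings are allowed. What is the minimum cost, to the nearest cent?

Cost per g of protein: Greek yogurt $0.0526, sweet potato $0.4000, kale $0.5250.
With no serving limits, use only Greek yogurt: 41 g / 19 g = 2.158 servings × $1.00 = $2.16.

$2.16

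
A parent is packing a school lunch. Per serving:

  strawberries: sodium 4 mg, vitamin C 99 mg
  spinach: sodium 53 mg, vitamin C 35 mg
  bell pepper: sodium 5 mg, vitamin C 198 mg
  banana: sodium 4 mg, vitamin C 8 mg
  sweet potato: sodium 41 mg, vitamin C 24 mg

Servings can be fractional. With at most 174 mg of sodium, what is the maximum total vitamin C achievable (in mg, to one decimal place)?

Vitamin C per mg sodium: bell pepper 39.6, strawberries 24.75, banana 2, spinach 0.6604, sweet potato 0.5854.
With no serving limits, spend the whole sodium allowance on bell pepper: 174 mg / 5 mg × 198 mg = 6890.4 mg.

6890.4 mg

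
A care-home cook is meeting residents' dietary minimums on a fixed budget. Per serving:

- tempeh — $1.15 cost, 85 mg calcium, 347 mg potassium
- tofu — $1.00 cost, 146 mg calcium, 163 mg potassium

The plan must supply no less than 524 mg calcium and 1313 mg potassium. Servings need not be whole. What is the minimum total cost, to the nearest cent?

$5.23

A basic optimal solution has at most two foods positive. Try each food alone and each pair with both targets met exactly.
tempeh only: max(524/85, 1313/347) = 6.165 servings → $7.09.
tofu only: max(524/146, 1313/163) = 8.055 servings → $8.06.
tempeh + tofu with both tight: 2.888 servings and 1.908 servings → $5.23.
The minimum over all feasible corners is $5.23.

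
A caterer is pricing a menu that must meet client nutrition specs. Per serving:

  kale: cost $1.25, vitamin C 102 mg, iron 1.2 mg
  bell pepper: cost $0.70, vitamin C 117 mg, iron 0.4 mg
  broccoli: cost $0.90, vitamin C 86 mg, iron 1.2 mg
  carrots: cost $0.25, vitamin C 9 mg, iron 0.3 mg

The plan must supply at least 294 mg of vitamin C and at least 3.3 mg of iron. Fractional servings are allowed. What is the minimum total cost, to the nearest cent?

Minimising a linear cost over {vitamin C ≥ 294, iron ≥ 3.3, servings ≥ 0} — the optimum is at a vertex, using one or two foods.
kale only: max(294/102, 3.3/1.2) = 2.882 servings → $3.60.
bell pepper only: max(294/117, 3.3/0.4) = 8.25 servings → $5.78.
broccoli only: max(294/86, 3.3/1.2) = 3.419 servings → $3.08.
carrots only: max(294/9, 3.3/0.3) = 32.67 servings → $8.17.
kale + bell pepper with both tight: 2.696 servings and 0.1627 servings → $3.48.
kale + broccoli with both targets exact would need a negative amount; discard.
kale + carrots: the both-tight solution has a negative serving — not a feasible corner.
bell pepper + broccoli with both tight: 0.6509 servings and 2.533 servings → $2.74.
bell pepper + carrots with both tight: 1.857 servings and 8.524 servings → $3.43.
broccoli + carrots: intersection lies outside the first quadrant.
The minimum over all feasible corners is $2.74.

$2.74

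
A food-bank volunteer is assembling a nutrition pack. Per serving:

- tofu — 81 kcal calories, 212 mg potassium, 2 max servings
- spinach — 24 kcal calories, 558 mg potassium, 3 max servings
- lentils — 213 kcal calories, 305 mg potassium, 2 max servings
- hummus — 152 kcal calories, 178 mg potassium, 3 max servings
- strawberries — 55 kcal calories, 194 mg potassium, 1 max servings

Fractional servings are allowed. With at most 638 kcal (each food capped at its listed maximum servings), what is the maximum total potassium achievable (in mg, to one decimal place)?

Potassium per kcal: spinach 23.25, strawberries 3.527, tofu 2.617, lentils 1.432, hummus 1.171.
Take 3 servings of spinach: uses 72 kcal, +1674.0 mg potassium (running total 1674.0 mg).
Take 1 serving of strawberries: uses 55 kcal, +194.0 mg potassium (running total 1868.0 mg).
Take 2 servings of tofu: uses 162 kcal, +424.0 mg potassium (running total 2292.0 mg).
Take 1.638 servings of lentils: uses 349 kcal, +499.7 mg potassium (running total 2791.7 mg).
Filling greedily by potassium-per-kcal is optimal for one linear limit, giving 2791.7 mg.

2791.7 mg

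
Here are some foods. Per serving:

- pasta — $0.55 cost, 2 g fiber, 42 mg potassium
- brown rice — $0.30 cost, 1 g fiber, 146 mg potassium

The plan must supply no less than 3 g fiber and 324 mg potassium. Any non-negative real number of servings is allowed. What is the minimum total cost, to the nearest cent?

An LP optimum is at a vertex; with two nutrient constraints at most two foods are used. Check each candidate.
pasta only: max(3/2, 324/42) = 7.714 servings → $4.24.
brown rice only: max(3/1, 324/146) = 3 servings → $0.90.
pasta + brown rice with both tight: 0.456 servings and 2.088 servings → $0.88.
So the least-cost plan costs $0.88.

$0.88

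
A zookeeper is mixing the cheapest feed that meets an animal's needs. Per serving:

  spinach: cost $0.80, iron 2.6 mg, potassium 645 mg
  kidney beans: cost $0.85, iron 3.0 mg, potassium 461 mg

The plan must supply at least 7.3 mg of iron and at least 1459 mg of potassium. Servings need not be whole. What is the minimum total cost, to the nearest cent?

$2.16

A basic optimal solution has at most two foods positive. Try each food alone and each pair with both targets met exactly.
spinach only: max(7.3/2.6, 1459/645) = 2.808 servings → $2.25.
kidney beans only: max(7.3/3.0, 1459/461) = 3.165 servings → $2.69.
spinach + kidney beans with both tight: 1.374 servings and 1.243 servings → $2.16.
So the least-cost plan costs $2.16.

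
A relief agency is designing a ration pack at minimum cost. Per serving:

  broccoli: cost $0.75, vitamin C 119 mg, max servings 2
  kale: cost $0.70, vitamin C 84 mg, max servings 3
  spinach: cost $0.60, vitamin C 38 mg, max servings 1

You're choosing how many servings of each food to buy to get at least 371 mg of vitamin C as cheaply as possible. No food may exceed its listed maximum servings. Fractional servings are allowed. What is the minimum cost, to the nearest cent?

Cost per mg of vitamin C: broccoli $0.0063, kale $0.0083, spinach $0.0158.
Take 2 servings of broccoli: +238.0 mg vitamin C for $1.50 (total $1.50, still need 133.0 mg).
Take 1.583 servings of kale: +133.0 mg vitamin C for $1.11 (total $2.61, still need 0.0 mg).
Greedy by cheapest-per-mg is optimal for a single linear constraint, so the minimum cost is $2.61.

$2.61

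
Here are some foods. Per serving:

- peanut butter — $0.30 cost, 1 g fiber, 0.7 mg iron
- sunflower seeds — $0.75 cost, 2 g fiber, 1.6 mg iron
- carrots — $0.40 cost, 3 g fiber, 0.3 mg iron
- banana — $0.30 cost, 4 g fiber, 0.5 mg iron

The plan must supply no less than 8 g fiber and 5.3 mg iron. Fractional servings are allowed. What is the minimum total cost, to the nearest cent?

Minimising a linear cost over {fiber ≥ 8, iron ≥ 5.3, servings ≥ 0} — the optimum is at a vertex, using one or two foods.
peanut butter only: max(8/1, 5.3/0.7) = 8 servings → $2.40.
sunflower seeds only: max(8/2, 5.3/1.6) = 4 servings → $3.00.
carrots only: max(8/3, 5.3/0.3) = 17.67 servings → $7.07.
banana only: max(8/4, 5.3/0.5) = 10.6 servings → $3.18.
peanut butter + sunflower seeds: the both-tight solution has a negative serving — not a feasible corner.
peanut butter + carrots with both tight: 7.5 servings and 0.1667 servings → $2.32.
peanut butter + banana with both tight: 7.478 servings and 0.1304 servings → $2.28.
sunflower seeds + carrots with both tight: 3.214 servings and 0.5238 servings → $2.62.
sunflower seeds + banana with both tight: 3.185 servings and 0.4074 servings → $2.51.
carrots + banana: the both-tight solution has a negative serving — not a feasible corner.
The minimum over all feasible corners is $2.28.

$2.28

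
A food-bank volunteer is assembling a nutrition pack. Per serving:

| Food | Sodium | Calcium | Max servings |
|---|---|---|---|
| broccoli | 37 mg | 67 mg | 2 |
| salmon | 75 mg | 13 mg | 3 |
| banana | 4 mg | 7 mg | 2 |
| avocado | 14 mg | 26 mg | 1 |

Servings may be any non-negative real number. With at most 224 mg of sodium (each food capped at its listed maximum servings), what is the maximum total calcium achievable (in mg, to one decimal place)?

Calcium per mg sodium: avocado 1.857, broccoli 1.811, banana 1.75, salmon 0.1733.
Take 1 serving of avocado: uses 14 mg sodium, +26.0 mg calcium (running total 26.0 mg).
Take 2 servings of broccoli: uses 74 mg sodium, +134.0 mg calcium (running total 160.0 mg).
Take 2 servings of banana: uses 8 mg sodium, +14.0 mg calcium (running total 174.0 mg).
Take 1.707 servings of salmon: uses 128 mg sodium, +22.2 mg calcium (running total 196.2 mg).
Greedy by best ratio exhausts the sodium allowance optimally: 196.2 mg.

196.2 mg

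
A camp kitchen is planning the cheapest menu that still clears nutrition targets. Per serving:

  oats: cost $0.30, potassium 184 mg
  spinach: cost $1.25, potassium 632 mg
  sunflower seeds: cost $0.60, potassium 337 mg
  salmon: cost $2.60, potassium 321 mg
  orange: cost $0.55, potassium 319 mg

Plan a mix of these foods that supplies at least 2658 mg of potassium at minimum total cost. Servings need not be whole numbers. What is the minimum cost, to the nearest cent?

$4.33

Cost per mg of potassium: oats $0.0016, orange $0.0017, sunflower seeds $0.0018, spinach $0.0020, salmon $0.0081.
With no serving limits, use only oats: 2658 mg / 184 mg = 14.45 servings × $0.30 = $4.33.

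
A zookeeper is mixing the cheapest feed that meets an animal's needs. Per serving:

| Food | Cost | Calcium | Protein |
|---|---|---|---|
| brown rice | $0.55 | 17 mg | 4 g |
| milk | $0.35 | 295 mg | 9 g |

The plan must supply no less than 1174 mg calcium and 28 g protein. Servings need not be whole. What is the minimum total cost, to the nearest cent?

$1.39

brown rice only: max(1174/17, 28/4) = 69.06 servings → $37.98.
milk only: max(1174/295, 28/9) = 3.98 servings → $1.39.
brown rice + milk: the both-tight solution has a negative serving — not a feasible corner.
The minimum over all feasible corners is $1.39.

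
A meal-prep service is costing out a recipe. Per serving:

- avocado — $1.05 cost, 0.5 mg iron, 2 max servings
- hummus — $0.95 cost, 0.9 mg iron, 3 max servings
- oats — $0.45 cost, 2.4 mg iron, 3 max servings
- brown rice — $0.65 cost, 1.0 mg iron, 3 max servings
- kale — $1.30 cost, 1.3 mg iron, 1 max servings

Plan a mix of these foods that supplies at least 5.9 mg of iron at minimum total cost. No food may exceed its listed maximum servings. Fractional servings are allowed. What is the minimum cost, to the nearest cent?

$1.11

Cost per mg of iron: oats $0.1875, brown rice $0.6500, kale $1.0000, hummus $1.0556, avocado $2.1000.
Take 2.458 servings of oats: +5.9 mg iron for $1.11 (total $1.11, still need 0.0 mg).
Filling from the cheapest source first is optimal under one linear minimum: $1.11.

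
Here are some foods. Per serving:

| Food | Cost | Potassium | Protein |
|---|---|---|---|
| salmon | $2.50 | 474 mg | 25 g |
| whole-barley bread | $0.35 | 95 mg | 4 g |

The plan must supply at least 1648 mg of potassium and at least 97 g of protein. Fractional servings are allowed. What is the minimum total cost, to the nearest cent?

Two binding constraints pin down two serving amounts, so the optimal mix uses at most two foods. The candidates are each food alone (scaled to the tighter of potassium/protein) and each pair with both constraints tight.
salmon only: max(1648/474, 97/25) = 3.88 servings → $9.70.
whole-barley bread only: max(1648/95, 97/4) = 24.25 servings → $8.49.
salmon + whole-barley bread: intersection lies outside the first quadrant.
The minimum over all feasible corners is $8.49.

$8.49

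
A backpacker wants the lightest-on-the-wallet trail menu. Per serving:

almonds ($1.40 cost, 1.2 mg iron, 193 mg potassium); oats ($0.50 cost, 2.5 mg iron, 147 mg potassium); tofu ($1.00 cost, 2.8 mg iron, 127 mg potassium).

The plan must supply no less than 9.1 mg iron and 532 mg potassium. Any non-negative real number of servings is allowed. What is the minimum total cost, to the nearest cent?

An LP optimum is at a vertex; with two nutrient constraints at most two foods are used. Check each candidate.
almonds only: max(9.1/1.2, 532/193) = 7.583 servings → $10.62.
oats only: max(9.1/2.5, 532/147) = 3.64 servings → $1.82.
tofu only: max(9.1/2.8, 532/127) = 4.189 servings → $4.19.
almonds + oats with both targets exact would need a negative amount; discard.
almonds + tofu with both tight: 0.8606 servings and 2.881 servings → $4.09.
oats + tofu with both tight: 3.548 servings and 0.08183 servings → $1.86.
So the least-cost plan costs $1.82.

$1.82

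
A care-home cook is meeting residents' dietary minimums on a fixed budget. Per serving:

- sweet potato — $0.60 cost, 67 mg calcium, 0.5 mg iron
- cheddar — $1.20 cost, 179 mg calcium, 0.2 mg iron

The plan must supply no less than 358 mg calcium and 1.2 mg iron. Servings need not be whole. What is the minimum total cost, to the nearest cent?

With two linear requirements the optimum uses one or two foods; enumerate the corners.
sweet potato only: max(358/67, 1.2/0.5) = 5.343 servings → $3.21.
cheddar only: max(358/179, 1.2/0.2) = 6 servings → $7.20.
sweet potato + cheddar with both tight: 1.882 servings and 1.296 servings → $2.68.
Cheapest feasible corner: $2.68.

$2.68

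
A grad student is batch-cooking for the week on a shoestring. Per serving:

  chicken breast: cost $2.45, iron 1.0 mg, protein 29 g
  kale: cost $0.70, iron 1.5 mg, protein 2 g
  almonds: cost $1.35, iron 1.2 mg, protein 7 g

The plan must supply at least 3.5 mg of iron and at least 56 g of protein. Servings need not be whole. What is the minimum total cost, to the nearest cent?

$5.31

Compare the cost at each extreme point of the feasible region.
chicken breast only: max(3.5/1.0, 56/29) = 3.5 servings → $8.57.
kale only: max(3.5/1.5, 56/2) = 28 servings → $19.60.
almonds only: max(3.5/1.2, 56/7) = 8 servings → $10.80.
chicken breast + kale with both tight: 1.855 servings and 1.096 servings → $5.31.
chicken breast + almonds with both tight: 1.536 servings and 1.637 servings → $5.97.
kale + almonds: the both-tight solution has a negative serving — not a feasible corner.
The minimum over all feasible corners is $5.31.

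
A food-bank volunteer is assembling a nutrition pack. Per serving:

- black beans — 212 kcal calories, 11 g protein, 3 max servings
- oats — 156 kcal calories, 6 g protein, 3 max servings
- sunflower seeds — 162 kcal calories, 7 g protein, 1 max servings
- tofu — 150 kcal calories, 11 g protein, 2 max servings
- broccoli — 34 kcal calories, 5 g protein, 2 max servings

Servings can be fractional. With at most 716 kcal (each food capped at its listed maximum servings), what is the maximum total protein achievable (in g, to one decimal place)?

50.1 g

Protein per kcal: broccoli 0.1471, tofu 0.07333, black beans 0.05189, sunflower seeds 0.04321, oats 0.03846.
Take 2 servings of broccoli: uses 68 kcal, +10.0 g protein (running total 10.0 g).
Take 2 servings of tofu: uses 300 kcal, +22.0 g protein (running total 32.0 g).
Take 1.642 servings of black beans: uses 348 kcal, +18.1 g protein (running total 50.1 g).
Greedy by best ratio exhausts the calories allowance optimally: 50.1 g.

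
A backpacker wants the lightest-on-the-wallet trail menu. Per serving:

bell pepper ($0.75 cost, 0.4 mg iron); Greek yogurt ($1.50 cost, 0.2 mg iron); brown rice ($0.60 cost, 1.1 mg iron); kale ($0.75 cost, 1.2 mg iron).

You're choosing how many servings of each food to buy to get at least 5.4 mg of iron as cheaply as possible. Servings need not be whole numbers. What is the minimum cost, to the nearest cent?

$2.95

Cost per mg of iron: brown rice $0.5455, kale $0.6250, bell pepper $1.8750, Greek yogurt $7.5000.
With no serving limits, use only brown rice: 5.4 mg / 1.1 mg = 4.909 servings × $0.60 = $2.95.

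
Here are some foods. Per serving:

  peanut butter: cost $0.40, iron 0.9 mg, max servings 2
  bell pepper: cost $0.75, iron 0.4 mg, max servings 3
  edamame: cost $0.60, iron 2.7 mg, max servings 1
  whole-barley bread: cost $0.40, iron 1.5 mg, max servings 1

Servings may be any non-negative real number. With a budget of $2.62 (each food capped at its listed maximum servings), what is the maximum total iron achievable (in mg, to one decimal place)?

Iron per dollar: edamame 4.5, whole-barley bread 3.75, peanut butter 2.25, bell pepper 0.5333.
Take 1 serving of edamame: spends $0.60, +2.7 mg iron (running total 2.7 mg).
Take 1 serving of whole-barley bread: spends $0.40, +1.5 mg iron (running total 4.2 mg).
Take 2 servings of peanut butter: spends $0.80, +1.8 mg iron (running total 6.0 mg).
Take 1.093 servings of bell pepper: spends $0.82, +0.4 mg iron (running total 6.4 mg).
Greedy by best ratio exhausts the cost allowance optimally: 6.4 mg.

6.4 mg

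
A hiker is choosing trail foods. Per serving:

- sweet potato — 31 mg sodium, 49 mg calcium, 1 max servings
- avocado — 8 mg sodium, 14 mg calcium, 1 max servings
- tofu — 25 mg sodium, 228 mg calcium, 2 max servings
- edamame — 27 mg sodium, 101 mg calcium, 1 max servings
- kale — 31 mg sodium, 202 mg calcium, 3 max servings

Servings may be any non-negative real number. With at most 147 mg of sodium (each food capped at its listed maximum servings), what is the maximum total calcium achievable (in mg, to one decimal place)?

1077.0 mg

Calcium per mg sodium: tofu 9.12, kale 6.516, edamame 3.741, avocado 1.75, sweet potato 1.581.
Take 2 servings of tofu: uses 50 mg sodium, +456.0 mg calcium (running total 456.0 mg).
Take 3 servings of kale: uses 93 mg sodium, +606.0 mg calcium (running total 1062.0 mg).
Take 0.1481 servings of edamame: uses 4 mg sodium, +15.0 mg calcium (running total 1077.0 mg).
Greedy by best ratio exhausts the sodium allowance optimally: 1077.0 mg.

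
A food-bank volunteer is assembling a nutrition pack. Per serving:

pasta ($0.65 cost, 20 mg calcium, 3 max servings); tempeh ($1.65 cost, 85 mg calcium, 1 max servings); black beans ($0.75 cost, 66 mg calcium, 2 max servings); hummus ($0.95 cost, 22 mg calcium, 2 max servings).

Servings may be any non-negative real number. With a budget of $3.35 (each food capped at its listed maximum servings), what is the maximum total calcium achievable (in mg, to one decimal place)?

Calcium per dollar: black beans 88, tempeh 51.52, pasta 30.77, hummus 23.16.
Take 2 servings of black beans: spends $1.50, +132.0 mg calcium (running total 132.0 mg).
Take 1 serving of tempeh: spends $1.65, +85.0 mg calcium (running total 217.0 mg).
Take 0.3077 servings of pasta: spends $0.20, +6.2 mg calcium (running total 223.2 mg).
Greedy by best ratio exhausts the cost allowance optimally: 223.2 mg.

223.2 mg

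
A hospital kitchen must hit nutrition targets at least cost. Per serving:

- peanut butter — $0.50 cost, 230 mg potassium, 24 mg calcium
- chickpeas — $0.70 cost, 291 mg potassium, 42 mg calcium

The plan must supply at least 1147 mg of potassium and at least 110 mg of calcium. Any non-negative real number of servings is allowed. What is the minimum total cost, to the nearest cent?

For a min-cost LP with two ≥-constraints, a basic feasible solution has at most two positive variables.
peanut butter only: max(1147/230, 110/24) = 4.987 servings → $2.49.
chickpeas only: max(1147/291, 110/42) = 3.942 servings → $2.76.
peanut butter + chickpeas: intersection lies outside the first quadrant.
Cheapest feasible corner: $2.49.

$2.49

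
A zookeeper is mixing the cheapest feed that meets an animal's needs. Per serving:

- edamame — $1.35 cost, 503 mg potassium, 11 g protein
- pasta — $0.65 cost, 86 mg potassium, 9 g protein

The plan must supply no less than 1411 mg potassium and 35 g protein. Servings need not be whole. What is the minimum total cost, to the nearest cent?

With two linear requirements the optimum uses one or two foods; enumerate the corners.
edamame only: max(1411/503, 35/11) = 3.182 servings → $4.30.
pasta only: max(1411/86, 35/9) = 16.41 servings → $10.66.
edamame + pasta with both tight: 2.706 servings and 0.582 servings → $4.03.
Cheapest feasible corner: $4.03.

$4.03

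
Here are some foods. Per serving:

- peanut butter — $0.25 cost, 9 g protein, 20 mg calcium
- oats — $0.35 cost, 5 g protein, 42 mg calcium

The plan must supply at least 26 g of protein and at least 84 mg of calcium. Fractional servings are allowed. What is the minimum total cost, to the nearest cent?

An LP optimum is at a vertex; with two nutrient constraints at most two foods are used. Check each candidate.
peanut butter only: max(26/9, 84/20) = 4.2 servings → $1.05.
oats only: max(26/5, 84/42) = 5.2 servings → $1.82.
peanut butter + oats with both tight: 2.417 servings and 0.8489 servings → $0.90.
The minimum over all feasible corners is $0.90.

$0.90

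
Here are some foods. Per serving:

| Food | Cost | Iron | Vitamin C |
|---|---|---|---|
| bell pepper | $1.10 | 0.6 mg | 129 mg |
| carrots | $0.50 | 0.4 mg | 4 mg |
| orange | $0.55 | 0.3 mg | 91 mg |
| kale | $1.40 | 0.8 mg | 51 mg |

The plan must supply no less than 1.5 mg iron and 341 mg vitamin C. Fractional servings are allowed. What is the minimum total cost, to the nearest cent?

$2.52

The cheapest plan sits at a corner of the feasible region — with two constraints it uses at most two foods.
bell pepper only: max(1.5/0.6, 341/129) = 2.643 servings → $2.91.
carrots only: max(1.5/0.4, 341/4) = 85.25 servings → $42.62.
orange only: max(1.5/0.3, 341/91) = 5 servings → $2.75.
kale only: max(1.5/0.8, 341/51) = 6.686 servings → $9.36.
bell pepper + carrots with both targets exact would need a negative amount; discard.
bell pepper + orange with both tight: 2.151 servings and 0.6981 servings → $2.75.
bell pepper + kale with both targets exact would need a negative amount; discard.
carrots + orange with both tight: 0.9716 servings and 3.705 servings → $2.52.
carrots + kale with both targets exact would need a negative amount; discard.
orange + kale with both tight: 3.414 servings and 0.5948 servings → $2.71.
The minimum over all feasible corners is $2.52.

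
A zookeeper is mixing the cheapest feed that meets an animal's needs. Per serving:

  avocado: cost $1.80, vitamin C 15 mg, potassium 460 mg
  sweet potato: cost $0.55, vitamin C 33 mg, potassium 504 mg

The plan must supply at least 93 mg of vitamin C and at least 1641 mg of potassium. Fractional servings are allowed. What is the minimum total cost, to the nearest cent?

avocado only: max(93/15, 1641/460) = 6.2 servings → $11.16.
sweet potato only: max(93/33, 1641/504) = 3.256 servings → $1.79.
avocado + sweet potato with both tight: 0.9555 servings and 2.384 servings → $3.03.
Cheapest feasible corner: $1.79.

$1.79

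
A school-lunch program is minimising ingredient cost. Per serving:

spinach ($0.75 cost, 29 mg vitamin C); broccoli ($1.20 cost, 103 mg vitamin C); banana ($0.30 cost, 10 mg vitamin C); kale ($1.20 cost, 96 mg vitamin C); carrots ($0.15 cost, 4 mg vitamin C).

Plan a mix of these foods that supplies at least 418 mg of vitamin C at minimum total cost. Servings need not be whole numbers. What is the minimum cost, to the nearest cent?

$4.87

Cost per mg of vitamin C: broccoli $0.0117, kale $0.0125, spinach $0.0259, banana $0.0300, carrots $0.0375.
With no serving limits, use only broccoli: 418 mg / 103 mg = 4.058 servings × $1.20 = $4.87.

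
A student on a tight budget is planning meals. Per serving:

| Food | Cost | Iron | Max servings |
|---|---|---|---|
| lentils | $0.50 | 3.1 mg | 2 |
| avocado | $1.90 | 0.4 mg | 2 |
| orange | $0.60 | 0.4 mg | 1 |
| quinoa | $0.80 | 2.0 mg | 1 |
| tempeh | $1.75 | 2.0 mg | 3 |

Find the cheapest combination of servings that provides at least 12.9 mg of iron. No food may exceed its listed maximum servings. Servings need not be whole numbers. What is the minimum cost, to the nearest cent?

Cost per mg of iron: lentils $0.1613, quinoa $0.4000, tempeh $0.8750, orange $1.5000, avocado $4.7500.
Take 2 servings of lentils: +6.2 mg iron for $1.00 (total $1.00, still need 6.7 mg).
Take 1 serving of quinoa: +2.0 mg iron for $0.80 (total $1.80, still need 4.7 mg).
Take 2.35 servings of tempeh: +4.7 mg iron for $4.11 (total $5.91, still need 0.0 mg).
Greedy by cheapest-per-mg is optimal for a single linear constraint, so the minimum cost is $5.91.

$5.91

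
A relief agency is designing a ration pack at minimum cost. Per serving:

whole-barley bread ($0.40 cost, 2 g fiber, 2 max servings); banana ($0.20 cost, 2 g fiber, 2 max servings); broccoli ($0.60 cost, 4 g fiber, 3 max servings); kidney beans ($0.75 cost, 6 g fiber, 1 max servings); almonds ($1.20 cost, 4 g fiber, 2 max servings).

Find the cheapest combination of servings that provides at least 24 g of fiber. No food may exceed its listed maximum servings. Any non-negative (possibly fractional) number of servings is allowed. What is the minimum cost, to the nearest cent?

$3.35

Cost per g of fiber: banana $0.1000, kidney beans $0.1250, broccoli $0.1500, whole-barley bread $0.2000, almonds $0.3000.
Take 2 servings of banana: +4.0 g fiber for $0.40 (total $0.40, still need 20.0 g).
Take 1 serving of kidney beans: +6.0 g fiber for $0.75 (total $1.15, still need 14.0 g).
Take 3 servings of broccoli: +12.0 g fiber for $1.80 (total $2.95, still need 2.0 g).
Take 1 serving of whole-barley bread: +2.0 g fiber for $0.40 (total $3.35, still need 0.0 g).
Filling from the cheapest source first is optimal under one linear minimum: $3.35.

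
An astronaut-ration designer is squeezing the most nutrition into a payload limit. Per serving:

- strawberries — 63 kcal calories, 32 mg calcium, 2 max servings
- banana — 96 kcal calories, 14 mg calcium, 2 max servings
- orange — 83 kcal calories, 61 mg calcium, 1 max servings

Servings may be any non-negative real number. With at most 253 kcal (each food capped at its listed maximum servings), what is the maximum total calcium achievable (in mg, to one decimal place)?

Calcium per kcal: orange 0.7349, strawberries 0.5079, banana 0.1458.
Take 1 serving of orange: uses 83 kcal, +61.0 mg calcium (running total 61.0 mg).
Take 2 servings of strawberries: uses 126 kcal, +64.0 mg calcium (running total 125.0 mg).
Take 0.4583 servings of banana: uses 44 kcal, +6.4 mg calcium (running total 131.4 mg).
Filling greedily by calcium-per-kcal is optimal for one linear limit, giving 131.4 mg.

131.4 mg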